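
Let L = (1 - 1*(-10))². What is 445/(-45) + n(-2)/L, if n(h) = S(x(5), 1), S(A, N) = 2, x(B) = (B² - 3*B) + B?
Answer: -10751/1089 ≈ -9.8724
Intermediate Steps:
x(B) = B² - 2*B
L = 121 (L = (1 + 10)² = 11² = 121)
n(h) = 2
445/(-45) + n(-2)/L = 445/(-45) + 2/121 = 445*(-1/45) + 2*(1/121) = -89/9 + 2/121 = -10751/1089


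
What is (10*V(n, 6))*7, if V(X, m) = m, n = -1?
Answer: 420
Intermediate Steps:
(10*V(n, 6))*7 = (10*6)*7 = 60*7 = 420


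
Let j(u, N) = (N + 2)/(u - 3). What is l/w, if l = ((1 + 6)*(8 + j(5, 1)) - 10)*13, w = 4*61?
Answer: 1469/488 ≈ 3.0102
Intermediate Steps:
j(u, N) = (2 + N)/(-3 + u)
w = 244
l = 1469/2 (l = ((1 + 6)*(8 + (2 + 1)/(-3 + 5)) - 10)*13 = (7*(8 + 3/2) - 10)*13 = (7*(19/2) - 10)*13 = (133/2 - 10)*13 = (113/2)*13 = 1469/2 ≈ 734.50)
l/w = (1469/2)/244 = (1469/2)*(1/244) = 1469/488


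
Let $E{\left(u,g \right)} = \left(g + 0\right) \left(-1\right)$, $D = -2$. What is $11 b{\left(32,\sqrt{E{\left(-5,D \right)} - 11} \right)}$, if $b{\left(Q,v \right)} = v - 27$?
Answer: $-297 + 33 i \approx -297.0 + 33.0 i$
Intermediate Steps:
$E{\left(u,g \right)} = - g$ ($E{\left(u,g \right)} = g \left(-1\right) = - g$)
$b{\left(Q,v \right)} = -27 + v$
$11 b{\left(32,\sqrt{E{\left(-5,D \right)} - 11} \right)} = 11 \left(-27 + \sqrt{\left(-1\right) \left(-2\right) - 11}\right) = 11 \left(-27 + \sqrt{2 - 11}\right) = 11 \left(-27 + \sqrt{-9}\right) = 11 \left(-27 + 3 i\right) = -297 + 33 i$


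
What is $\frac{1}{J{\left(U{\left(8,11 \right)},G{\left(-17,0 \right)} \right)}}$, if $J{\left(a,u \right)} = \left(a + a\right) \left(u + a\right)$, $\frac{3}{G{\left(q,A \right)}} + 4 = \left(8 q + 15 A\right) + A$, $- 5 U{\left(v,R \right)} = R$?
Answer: $\frac{350}{3421} \approx 0.10231$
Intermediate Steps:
$U{\left(v,R \right)} = - \frac{R}{5}$
$G{\left(q,A \right)} = \frac{3}{-4 + 8 q + 16 A}$ ($G{\left(q,A \right)} = \frac{3}{-4 + \left(\left(8 q + 15 A\right) + A\right)} = \frac{3}{-4 + \left(8 q + 16 A\right)} = \frac{3}{-4 + 8 q + 16 A}$)
$J{\left(a,u \right)} = 2 a \left(a + u\right)$
$\frac{1}{J{\left(U{\left(8,11 \right)},G{\left(-17,0 \right)} \right)}} = \frac{1}{2 \left(\left(- \frac{1}{5}\right) 11\right) \left(\left(- \frac{1}{5}\right) 11 + \frac{3}{4 \left(-1 + 2 \left(-17\right) + 4 \cdot 0\right)}\right)} = \frac{1}{2 \left(- \frac{11}{5}\right) \left(- \frac{11}{5} + \frac{3}{4 \left(-1 - 34 + 0\right)}\right)} = \frac{1}{2 \left(- \frac{11}{5}\right) \left(- \frac{11}{5} + \frac{3}{4 \left(-35\right)}\right)} = \frac{1}{2 \left(- \frac{11}{5}\right) \left(- \frac{11}{5} + \frac{3}{4} \left(- \frac{1}{35}\right)\right)} = \frac{1}{2 \left(- \frac{11}{5}\right) \left(- \frac{11}{5} - \frac{3}{140}\right)} = \frac{1}{2 \left(- \frac{11}{5}\right) \left(- \frac{311}{140}\right)} = \frac{1}{\frac{3421}{350}} = \frac{350}{3421}$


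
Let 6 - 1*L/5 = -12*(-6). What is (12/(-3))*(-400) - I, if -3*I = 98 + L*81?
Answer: -21832/3 ≈ -7277.3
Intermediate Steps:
L = -330 (L = 30 - (-60)*(-6) = 30 - 5*72 = 30 - 360 = -330)
I = 26632/3 (I = -(98 - 330*81)/3 = -(98 - 26730)/3 = -⅓*(-26632) = 26632/3 ≈ 8877.3)
(12/(-3))*(-400) - I = (12/(-3))*(-400) - 1*26632/3 = (12*(-⅓))*(-400) - 26632/3 = -4*(-400) - 26632/3 = 1600 - 26632/3 = -21832/3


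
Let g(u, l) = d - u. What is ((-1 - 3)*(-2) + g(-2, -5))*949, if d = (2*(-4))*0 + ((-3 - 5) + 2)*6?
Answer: -24674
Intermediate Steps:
d = -36 (d = -8*0 + (-8 + 2)*6 = 0 - 6*6 = 0 - 36 = -36)
g(u, l) = -36 - u
((-1 - 3)*(-2) + g(-2, -5))*949 = ((-1 - 3)*(-2) + (-36 - 1*(-2)))*949 = (-4*(-2) + (-36 + 2))*949 = (8 - 34)*949 = -26*949 = -24674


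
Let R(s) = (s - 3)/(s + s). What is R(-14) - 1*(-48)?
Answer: 1361/28 ≈ 48.607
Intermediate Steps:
R(s) = (-3 + s)/(2*s) (R(s) = (-3 + s)/((2*s)) = (-3 + s)*(1/(2*s)) = (-3 + s)/(2*s))
R(-14) - 1*(-48) = (½)*(-3 - 14)/(-14) - 1*(-48) = (½)*(-1/14)*(-17) + 48 = 17/28 + 48 = 1361/28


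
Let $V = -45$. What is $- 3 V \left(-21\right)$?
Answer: $-2835$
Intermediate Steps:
$- 3 V \left(-21\right) = \left(-3\right) \left(-45\right) \left(-21\right) = 135 \left(-21\right) = -2835$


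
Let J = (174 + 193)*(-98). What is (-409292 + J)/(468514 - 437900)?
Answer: -222629/15307 ≈ -14.544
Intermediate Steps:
J = -35966 (J = 367*(-98) = -35966)
(-409292 + J)/(468514 - 437900) = (-409292 - 35966)/(468514 - 437900) = -445258/30614 = -445258*1/30614 = -222629/15307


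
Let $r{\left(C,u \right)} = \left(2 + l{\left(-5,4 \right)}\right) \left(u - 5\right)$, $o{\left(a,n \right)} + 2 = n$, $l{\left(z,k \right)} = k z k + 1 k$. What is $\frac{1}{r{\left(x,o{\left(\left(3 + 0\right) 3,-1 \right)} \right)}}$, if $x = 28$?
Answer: $\frac{1}{592} \approx 0.0016892$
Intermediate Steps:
$l{\left(z,k \right)} = k + z k^{2}$ ($l{\left(z,k \right)} = z k^{2} + k = k + z k^{2}$)
$o{\left(a,n \right)} = -2 + n$
$r{\left(C,u \right)} = 370 - 74 u$ ($r{\left(C,u \right)} = \left(2 + 4 \left(1 + 4 \left(-5\right)\right)\right) \left(u - 5\right) = \left(2 + 4 \left(1 - 20\right)\right) \left(-5 + u\right) = \left(2 + 4 \left(-19\right)\right) \left(-5 + u\right) = \left(2 - 76\right) \left(-5 + u\right) = - 74 \left(-5 + u\right) = 370 - 74 u$)
$\frac{1}{r{\left(x,o{\left(\left(3 + 0\right) 3,-1 \right)} \right)}} = \frac{1}{370 - 74 \left(-2 - 1\right)} = \frac{1}{370 - -222} = \frac{1}{370 + 222} = \frac{1}{592}$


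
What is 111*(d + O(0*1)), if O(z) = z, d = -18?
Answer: -1998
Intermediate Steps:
111*(d + O(0*1)) = 111*(-18 + 0*1) = 111*(-18 + 0) = 111*(-18) = -1998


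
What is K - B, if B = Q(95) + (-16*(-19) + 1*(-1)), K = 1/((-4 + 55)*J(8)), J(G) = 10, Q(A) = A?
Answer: -202979/510 ≈ -398.00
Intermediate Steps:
K = 1/510 (K = 1/((-4 + 55)*10) = 1/(51*10) = 1/510 ≈ 0.0019608)
B = 398 (B = 95 + (-16*(-19) + 1*(-1)) = 95 + (304 - 1) = 95 + 303 = 398)
K - B = 1/510 - 1*398 = 1/510 - 398 = -202979/510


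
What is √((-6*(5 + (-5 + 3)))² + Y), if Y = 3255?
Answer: √3579 ≈ 59.825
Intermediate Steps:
√((-6*(5 + (-5 + 3)))² + Y) = √((-6*(5 + (-5 + 3)))² + 3255) = √((-6*(5 - 2))² + 3255) = √((-6*3)² + 3255) = √((-18)² + 3255) = √(324 + 3255) = √3579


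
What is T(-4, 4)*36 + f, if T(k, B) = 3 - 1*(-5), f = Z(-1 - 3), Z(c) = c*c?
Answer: 304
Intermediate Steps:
Z(c) = c**2
f = 16 (f = (-1 - 3)**2 = (-4)**2 = 16)
T(k, B) = 8 (T(k, B) = 3 + 5 = 8)
T(-4, 4)*36 + f = 8*36 + 16 = 288 + 16 = 304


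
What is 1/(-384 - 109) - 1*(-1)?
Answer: 492/493 ≈ 0.99797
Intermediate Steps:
1/(-384 - 109) - 1*(-1) = 1/(-493) + 1 = -1/493 + 1 = 492/493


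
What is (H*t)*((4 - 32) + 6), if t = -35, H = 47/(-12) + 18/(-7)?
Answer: -29975/6 ≈ -4995.8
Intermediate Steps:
H = -545/84 (H = 47*(-1/12) + 18*(-⅐) = -47/12 - 18/7 = -545/84 ≈ -6.4881)
(H*t)*((4 - 32) + 6) = (-545/84*(-35))*((4 - 32) + 6) = 2725*(-28 + 6)/12 = (2725/12)*(-22) = -29975/6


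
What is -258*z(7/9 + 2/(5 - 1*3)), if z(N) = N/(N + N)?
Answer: -129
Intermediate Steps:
z(N) = 1/2 (z(N) = N/((2*N)) = (1/(2*N))*N = 1/2)
-258*z(7/9 + 2/(5 - 1*3)) = -258*1/2 = -129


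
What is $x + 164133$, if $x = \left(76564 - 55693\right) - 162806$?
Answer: $22198$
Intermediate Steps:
$x = -141935$ ($x = 20871 - 162806 = -141935$)
$x + 164133 = -141935 + 164133 = 22198$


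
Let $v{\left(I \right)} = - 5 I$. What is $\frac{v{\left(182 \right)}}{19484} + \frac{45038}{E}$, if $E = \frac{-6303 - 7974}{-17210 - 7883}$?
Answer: $\frac{11009803102193}{139086534} \approx 79158.0$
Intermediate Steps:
$E = \frac{14277}{25093}$ ($E = - \frac{14277}{-25093} = \left(-14277\right) \left(- \frac{1}{25093}\right) = \frac{14277}{25093} \approx 0.56896$)
$\frac{v{\left(182 \right)}}{19484} + \frac{45038}{E} = \frac{\left(-5\right) 182}{19484} + \frac{45038}{\frac{14277}{25093}} = \left(-910\right) \frac{1}{19484} + 45038 \cdot \frac{25093}{14277} = - \frac{455}{9742} + \frac{1130138534}{14277} = \frac{11009803102193}{139086534}$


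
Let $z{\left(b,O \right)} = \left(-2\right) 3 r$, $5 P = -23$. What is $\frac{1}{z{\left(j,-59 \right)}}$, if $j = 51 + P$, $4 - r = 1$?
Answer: $- \frac{1}{18} \approx -0.055556$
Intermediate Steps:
$r = 3$ ($r = 4 - 1 = 3$)
$P = - \frac{23}{5}$ ($P = \frac{1}{5} \left(-23\right) = - \frac{23}{5} \approx -4.6$)
$j = \frac{232}{5}$ ($j = 51 - \frac{23}{5} = \frac{232}{5} \approx 46.4$)
$z{\left(b,O \right)} = -18$ ($z{\left(b,O \right)} = \left(-2\right) 3 \cdot 3 = \left(-6\right) 3 = -18$)
$\frac{1}{z{\left(j,-59 \right)}} = \frac{1}{-18} = - \frac{1}{18}$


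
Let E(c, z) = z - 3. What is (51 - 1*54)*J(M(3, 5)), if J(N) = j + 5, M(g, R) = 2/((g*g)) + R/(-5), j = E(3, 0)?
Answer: -6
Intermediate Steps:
E(c, z) = -3 + z
j = -3 (j = -3 + 0 = -3)
M(g, R) = 2/g² - R/5 (M(g, R) = 2/(g²) + R*(-⅕) = 2/g² - R/5)
J(N) = 2 (J(N) = -3 + 5 = 2)
(51 - 1*54)*J(M(3, 5)) = (51 - 1*54)*2 = (51 - 54)*2 = -3*2 = -6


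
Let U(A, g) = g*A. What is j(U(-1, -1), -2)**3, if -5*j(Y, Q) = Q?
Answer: 8/125 ≈ 0.064000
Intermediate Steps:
U(A, g) = A*g
j(Y, Q) = -Q/5
j(U(-1, -1), -2)**3 = (-1/5*(-2))**3 = (2/5)**3 = 8/125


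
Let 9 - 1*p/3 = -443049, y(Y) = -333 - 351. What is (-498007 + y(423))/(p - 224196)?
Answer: -498691/1104978 ≈ -0.45131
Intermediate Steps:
y(Y) = -684
p = 1329174 (p = 27 - 3*(-443049) = 27 + 1329147 = 1329174)
(-498007 + y(423))/(p - 224196) = (-498007 - 684)/(1329174 - 224196) = -498691/1104978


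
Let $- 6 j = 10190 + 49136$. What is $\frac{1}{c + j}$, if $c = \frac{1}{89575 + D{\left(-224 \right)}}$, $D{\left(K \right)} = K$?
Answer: $- \frac{268053}{2650418710} \approx -0.00010114$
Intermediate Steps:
$j = - \frac{29663}{3}$ ($j = - \frac{10190 + 49136}{6} = \left(- \frac{1}{6}\right) 59326 = - \frac{29663}{3} \approx -9887.7$)
$c = \frac{1}{89351}$ ($c = \frac{1}{89575 - 224} = \frac{1}{89351} \approx 1.1192 \cdot 10^{-5}$)
$\frac{1}{c + j} = \frac{1}{\frac{1}{89351} - \frac{29663}{3}} = \frac{1}{- \frac{2650418710}{268053}} = - \frac{268053}{2650418710}$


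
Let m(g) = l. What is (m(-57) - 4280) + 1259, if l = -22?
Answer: -3043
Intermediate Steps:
m(g) = -22
(m(-57) - 4280) + 1259 = (-22 - 4280) + 1259 = -4302 + 1259 = -3043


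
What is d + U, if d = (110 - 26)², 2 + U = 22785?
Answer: 29839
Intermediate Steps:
U = 22783 (U = -2 + 22785 = 22783)
d = 7056 (d = 84² = 7056)
d + U = 7056 + 22783 = 29839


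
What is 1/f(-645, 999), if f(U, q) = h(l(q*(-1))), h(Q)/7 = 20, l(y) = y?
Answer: 1/140 ≈ 0.0071429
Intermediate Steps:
h(Q) = 140 (h(Q) = 7*20 = 140)
f(U, q) = 140
1/f(-645, 999) = 1/140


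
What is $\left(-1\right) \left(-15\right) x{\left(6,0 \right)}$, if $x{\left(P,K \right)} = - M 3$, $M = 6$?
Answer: $-270$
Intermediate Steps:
$x{\left(P,K \right)} = -18$ ($x{\left(P,K \right)} = \left(-1\right) 6 \cdot 3 = \left(-6\right) 3 = -18$)
$\left(-1\right) \left(-15\right) x{\left(6,0 \right)} = \left(-1\right) \left(-15\right) \left(-18\right) = 15 \left(-18\right) = -270$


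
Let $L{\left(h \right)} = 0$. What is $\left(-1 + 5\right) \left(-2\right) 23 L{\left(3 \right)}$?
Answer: $0$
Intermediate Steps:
$\left(-1 + 5\right) \left(-2\right) 23 L{\left(3 \right)} = \left(-1 + 5\right) \left(-2\right) 23 \cdot 0 = 4 \left(-2\right) 23 \cdot 0 = \left(-8\right) 23 \cdot 0 = \left(-184\right) 0 = 0$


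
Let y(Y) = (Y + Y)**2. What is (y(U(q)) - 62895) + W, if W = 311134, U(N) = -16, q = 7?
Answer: 249263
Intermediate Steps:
y(Y) = 4*Y**2 (y(Y) = (2*Y)**2 = 4*Y**2)
(y(U(q)) - 62895) + W = (4*(-16)**2 - 62895) + 311134 = (4*256 - 62895) + 311134 = (1024 - 62895) + 311134 = -61871 + 311134 = 249263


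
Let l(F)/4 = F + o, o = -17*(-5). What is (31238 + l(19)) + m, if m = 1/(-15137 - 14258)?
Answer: 930469329/29395 ≈ 31654.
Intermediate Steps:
o = 85
m = -1/29395 (m = 1/(-29395) = -1/29395 ≈ -3.4019e-5)
l(F) = 340 + 4*F (l(F) = 4*(F + 85) = 4*(85 + F) = 340 + 4*F)
(31238 + l(19)) + m = (31238 + (340 + 4*19)) - 1/29395 = (31238 + (340 + 76)) - 1/29395 = (31238 + 416) - 1/29395 = 31654 - 1/29395 = 930469329/29395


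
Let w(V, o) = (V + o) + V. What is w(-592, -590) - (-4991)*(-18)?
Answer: -91612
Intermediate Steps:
w(V, o) = o + 2*V
w(-592, -590) - (-4991)*(-18) = (-590 + 2*(-592)) - (-4991)*(-18) = (-590 - 1184) - 1*89838 = -1774 - 89838 = -91612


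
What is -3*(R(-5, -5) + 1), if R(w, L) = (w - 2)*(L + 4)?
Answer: -24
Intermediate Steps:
R(w, L) = (-2 + w)*(4 + L)
-3*(R(-5, -5) + 1) = -3*((-8 - 2*(-5) + 4*(-5) - 5*(-5)) + 1) = -3*((-8 + 10 - 20 + 25) + 1) = -3*(7 + 1) = -3*8 = -24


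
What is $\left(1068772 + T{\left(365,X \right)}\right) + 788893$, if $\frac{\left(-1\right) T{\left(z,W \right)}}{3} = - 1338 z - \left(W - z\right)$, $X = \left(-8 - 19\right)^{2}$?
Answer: $3323867$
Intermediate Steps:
$X = 729$ ($X = \left(-27\right)^{2} = 729$)
$T{\left(z,W \right)} = 3 W + 4011 z$ ($T{\left(z,W \right)} = - 3 \left(- 1338 z - \left(W - z\right)\right) = - 3 \left(- W - 1337 z\right) = 3 W + 4011 z$)
$\left(1068772 + T{\left(365,X \right)}\right) + 788893 = \left(1068772 + \left(3 \cdot 729 + 4011 \cdot 365\right)\right) + 788893 = \left(1068772 + \left(2187 + 1464015\right)\right) + 788893 = \left(1068772 + 1466202\right) + 788893 = 2534974 + 788893 = 3323867$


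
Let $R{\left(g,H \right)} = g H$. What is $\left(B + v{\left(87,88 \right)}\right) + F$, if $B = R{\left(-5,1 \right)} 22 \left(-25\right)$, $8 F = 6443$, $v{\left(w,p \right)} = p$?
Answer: $\frac{29147}{8} \approx 3643.4$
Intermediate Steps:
$R{\left(g,H \right)} = H g$
$F = \frac{6443}{8}$ ($F = \frac{1}{8} \cdot 6443 = \frac{6443}{8} \approx 805.38$)
$B = 2750$ ($B = 1 \left(-5\right) 22 \left(-25\right) = \left(-5\right) 22 \left(-25\right) = \left(-110\right) \left(-25\right) = 2750$)
$\left(B + v{\left(87,88 \right)}\right) + F = \left(2750 + 88\right) + \frac{6443}{8} = 2838 + \frac{6443}{8} = \frac{29147}{8}$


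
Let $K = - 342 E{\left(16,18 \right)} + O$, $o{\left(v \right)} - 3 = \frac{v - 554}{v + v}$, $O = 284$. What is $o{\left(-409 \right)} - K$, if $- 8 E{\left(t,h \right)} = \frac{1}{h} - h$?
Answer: $\frac{1594453}{3272} \approx 487.3$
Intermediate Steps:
$E{\left(t,h \right)} = - \frac{1}{8 h} + \frac{h}{8}$ ($E{\left(t,h \right)} = - \frac{\frac{1}{h} - h}{8} = - \frac{1}{8 h} + \frac{h}{8}$)
$o{\left(v \right)} = 3 + \frac{-554 + v}{2 v}$ ($o{\left(v \right)} = 3 + \frac{v - 554}{v + v} = 3 + \frac{-554 + v}{2 v}$)
$K = - \frac{3865}{8}$ ($K = - 342 \frac{-1 + 18^{2}}{8 \cdot 18} + 284 = - 342 \cdot \frac{1}{8} \cdot \frac{1}{18} \left(-1 + 324\right) + 284 = - 342 \cdot \frac{1}{8} \cdot \frac{1}{18} \cdot 323 + 284 = \left(-342\right) \frac{323}{144} + 284 = - \frac{6137}{8} + 284 = - \frac{3865}{8} \approx -483.13$)
$o{\left(-409 \right)} - K = \left(\frac{7}{2} - \frac{277}{-409}\right) - - \frac{3865}{8} = \left(\frac{7}{2} - - \frac{277}{409}\right) + \frac{3865}{8} = \left(\frac{7}{2} + \frac{277}{409}\right) + \frac{3865}{8} = \frac{3417}{818} + \frac{3865}{8} = \frac{1594453}{3272}$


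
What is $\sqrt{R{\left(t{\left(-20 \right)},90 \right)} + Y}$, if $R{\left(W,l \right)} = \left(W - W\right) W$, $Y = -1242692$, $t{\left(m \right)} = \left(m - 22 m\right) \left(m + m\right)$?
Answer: $2 i \sqrt{310673} \approx 1114.8 i$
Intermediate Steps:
$t{\left(m \right)} = - 42 m^{2}$ ($t{\left(m \right)} = - 21 m 2 m = - 42 m^{2}$)
$R{\left(W,l \right)} = 0$ ($R{\left(W,l \right)} = 0 W = 0$)
$\sqrt{R{\left(t{\left(-20 \right)},90 \right)} + Y} = \sqrt{0 - 1242692} = \sqrt{-1242692} = 2 i \sqrt{310673}$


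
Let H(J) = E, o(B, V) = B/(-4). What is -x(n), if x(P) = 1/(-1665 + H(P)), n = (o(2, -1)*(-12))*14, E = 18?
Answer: 1/1647 ≈ 0.00060716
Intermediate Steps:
o(B, V) = -B/4 (o(B, V) = B*(-1/4) = -B/4)
H(J) = 18
n = 84 (n = (-1/4*2*(-12))*14 = -1/2*(-12)*14 = 6*14 = 84)
x(P) = -1/1647 (x(P) = 1/(-1665 + 18) = 1/(-1647) = -1/1647)
-x(n) = -1*(-1/1647) = 1/1647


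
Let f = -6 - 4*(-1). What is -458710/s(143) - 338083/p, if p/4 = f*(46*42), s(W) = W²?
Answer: -176362493/316059744 ≈ -0.55800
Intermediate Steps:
f = -2 (f = -6 + 4 = -2)
p = -15456 (p = 4*(-92*42) = 4*(-2*1932) = 4*(-3864) = -15456)
-458710/s(143) - 338083/p = -458710/(143²) - 338083/(-15456) = -458710/20449 - 338083*(-1/15456) = -458710*1/20449 + 338083/15456 = -458710/20449 + 338083/15456 = -176362493/316059744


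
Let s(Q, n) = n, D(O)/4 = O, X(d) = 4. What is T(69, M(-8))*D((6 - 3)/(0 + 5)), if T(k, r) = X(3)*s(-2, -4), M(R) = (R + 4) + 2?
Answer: -192/5 ≈ -38.400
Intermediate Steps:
D(O) = 4*O
M(R) = 6 + R (M(R) = (4 + R) + 2 = 6 + R)
T(k, r) = -16 (T(k, r) = 4*(-4) = -16)
T(69, M(-8))*D((6 - 3)/(0 + 5)) = -64*(6 - 3)/(0 + 5) = -64*3/5 = -16*12/5 = -192/5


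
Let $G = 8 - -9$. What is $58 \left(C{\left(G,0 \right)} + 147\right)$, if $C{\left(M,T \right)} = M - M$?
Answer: $8526$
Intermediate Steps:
$G = 17$ ($G = 8 + 9 = 17$)
$C{\left(M,T \right)} = 0$
$58 \left(C{\left(G,0 \right)} + 147\right) = 58 \left(0 + 147\right) = 58 \cdot 147 = 8526$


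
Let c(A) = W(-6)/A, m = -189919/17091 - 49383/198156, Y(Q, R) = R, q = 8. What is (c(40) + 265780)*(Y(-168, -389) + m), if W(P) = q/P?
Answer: -514814939796875759/4838120280 ≈ -1.0641e+8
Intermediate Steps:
W(P) = 8/P
m = -12825864739/1128894732 (m = -189919*1/17091 - 49383*1/198156 = -189919/17091 - 16461/66052 = -12825864739/1128894732 ≈ -11.361)
c(A) = -4/(3*A) (c(A) = (8/(-6))/A = (8*(-1/6))/A = -4/(3*A))
(c(40) + 265780)*(Y(-168, -389) + m) = (-4/3/40 + 265780)*(-389 - 12825864739/1128894732) = (-4/3*1/40 + 265780)*(-451965915487/1128894732) = (-1/30 + 265780)*(-451965915487/1128894732) = (7973399/30)*(-451965915487/1128894732) = -514814939796875759/4838120280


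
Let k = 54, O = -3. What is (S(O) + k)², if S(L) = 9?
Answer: 3969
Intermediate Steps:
(S(O) + k)² = (9 + 54)² = 63² = 3969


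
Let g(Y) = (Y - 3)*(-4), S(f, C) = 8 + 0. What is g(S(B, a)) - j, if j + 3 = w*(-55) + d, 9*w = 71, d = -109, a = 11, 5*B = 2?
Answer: 4733/9 ≈ 525.89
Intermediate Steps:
B = 2/5 (B = (1/5)*2 = 2/5 ≈ 0.40000)
S(f, C) = 8
w = 71/9 (w = (1/9)*71 = 71/9 ≈ 7.8889)
g(Y) = 12 - 4*Y (g(Y) = (-3 + Y)*(-4) = 12 - 4*Y)
j = -4913/9 (j = -3 + ((71/9)*(-55) - 109) = -3 + (-3905/9 - 109) = -3 - 4886/9 = -4913/9 ≈ -545.89)
g(S(B, a)) - j = (12 - 4*8) - 1*(-4913/9) = (12 - 32) + 4913/9 = -20 + 4913/9 = 4733/9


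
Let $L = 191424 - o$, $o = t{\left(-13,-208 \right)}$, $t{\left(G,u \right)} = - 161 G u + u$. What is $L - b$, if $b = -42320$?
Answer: $669296$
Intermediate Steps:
$t{\left(G,u \right)} = u - 161 G u$ ($t{\left(G,u \right)} = - 161 G u + u = u - 161 G u$)
$o = -435552$ ($o = - 208 \left(1 - -2093\right) = - 208 \left(1 + 2093\right) = \left(-208\right) 2094 = -435552$)
$L = 626976$ ($L = 191424 - -435552 = 191424 + 435552 = 626976$)
$L - b = 626976 - -42320 = 626976 + 42320 = 669296$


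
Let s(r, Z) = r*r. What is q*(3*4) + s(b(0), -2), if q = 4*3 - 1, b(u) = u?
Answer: 132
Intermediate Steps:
s(r, Z) = r²
q = 11 (q = 12 - 1 = 11)
q*(3*4) + s(b(0), -2) = 11*(3*4) + 0² = 11*12 + 0 = 132 + 0 = 132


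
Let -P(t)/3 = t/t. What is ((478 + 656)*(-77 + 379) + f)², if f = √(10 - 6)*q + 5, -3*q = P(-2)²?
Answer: 117283646089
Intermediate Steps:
P(t) = -3 (P(t) = -3*t/t = -3*1 = -3)
q = -3 (q = -⅓*(-3)² = -⅓*9 = -3)
f = -1 (f = √(10 - 6)*(-3) + 5 = √4*(-3) + 5 = 2*(-3) + 5 = -6 + 5 = -1)
((478 + 656)*(-77 + 379) + f)² = ((478 + 656)*(-77 + 379) - 1)² = (1134*302 - 1)² = (342468 - 1)² = 342467² = 117283646089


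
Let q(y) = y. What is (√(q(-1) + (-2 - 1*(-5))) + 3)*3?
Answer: 9 + 3*√2 ≈ 13.243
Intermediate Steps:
(√(q(-1) + (-2 - 1*(-5))) + 3)*3 = (√(-1 + (-2 - 1*(-5))) + 3)*3 = (√(-1 + (-2 + 5)) + 3)*3 = (√(-1 + 3) + 3)*3 = (√2 + 3)*3 = (3 + √2)*3 = 9 + 3*√2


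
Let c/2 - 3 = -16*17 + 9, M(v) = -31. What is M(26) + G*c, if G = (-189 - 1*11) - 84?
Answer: 147649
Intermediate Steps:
G = -284 (G = (-189 - 11) - 84 = -200 - 84 = -284)
c = -520 (c = 6 + 2*(-16*17 + 9) = 6 + 2*(-272 + 9) = 6 + 2*(-263) = 6 - 526 = -520)
M(26) + G*c = -31 - 284*(-520) = -31 + 147680 = 147649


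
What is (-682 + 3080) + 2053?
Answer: 4451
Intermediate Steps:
(-682 + 3080) + 2053 = 2398 + 2053 = 4451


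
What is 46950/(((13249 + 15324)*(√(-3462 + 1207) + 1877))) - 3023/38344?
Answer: (-86376179*√2255 + 160327837183*I)/(1095603112*(√2255 - 1877*I)) ≈ -0.077964 - 2.2133e-5*I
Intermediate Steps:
46950/(((13249 + 15324)*(√(-3462 + 1207) + 1877))) - 3023/38344 = 46950/((28573*(√(-2255) + 1877))) - 3023*1/38344 = 46950/((28573*(I*√2255 + 1877))) - 3023/38344 = 46950/((28573*(1877 + I*√2255))) - 3023/38344 = 46950/(53631521 + 28573*I*√2255) - 3023/38344 = -3023/38344 + 46950/(53631521 + 28573*I*√2255)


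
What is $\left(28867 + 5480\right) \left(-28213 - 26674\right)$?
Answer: $-1885203789$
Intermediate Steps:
$\left(28867 + 5480\right) \left(-28213 - 26674\right) = 34347 \left(-54887\right) = -1885203789$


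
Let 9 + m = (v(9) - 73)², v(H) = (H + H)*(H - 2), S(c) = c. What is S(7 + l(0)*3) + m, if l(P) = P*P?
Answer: 2807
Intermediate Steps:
l(P) = P²
v(H) = 2*H*(-2 + H) (v(H) = (2*H)*(-2 + H) = 2*H*(-2 + H))
m = 2800 (m = -9 + (2*9*(-2 + 9) - 73)² = -9 + (2*9*7 - 73)² = -9 + (126 - 73)² = -9 + 53² = -9 + 2809 = 2800)
S(7 + l(0)*3) + m = (7 + 0²*3) + 2800 = (7 + 0*3) + 2800 = (7 + 0) + 2800 = 7 + 2800 = 2807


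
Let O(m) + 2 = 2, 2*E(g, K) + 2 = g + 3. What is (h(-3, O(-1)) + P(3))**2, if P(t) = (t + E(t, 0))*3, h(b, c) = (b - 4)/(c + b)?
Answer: 2704/9 ≈ 300.44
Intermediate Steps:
E(g, K) = 1/2 + g/2 (E(g, K) = -1 + (g + 3)/2 = -1 + (3 + g)/2 = -1 + (3/2 + g/2) = 1/2 + g/2)
O(m) = 0 (O(m) = -2 + 2 = 0)
h(b, c) = (-4 + b)/(b + c)
P(t) = 3/2 + 9*t/2 (P(t) = (t + (1/2 + t/2))*3 = (1/2 + 3*t/2)*3 = 3/2 + 9*t/2)
(h(-3, O(-1)) + P(3))**2 = ((-4 - 3)/(-3 + 0) + (3/2 + (9/2)*3))**2 = (-7/(-3) + (3/2 + 27/2))**2 = (-1/3*(-7) + 15)**2 = (7/3 + 15)**2 = (52/3)**2 = 2704/9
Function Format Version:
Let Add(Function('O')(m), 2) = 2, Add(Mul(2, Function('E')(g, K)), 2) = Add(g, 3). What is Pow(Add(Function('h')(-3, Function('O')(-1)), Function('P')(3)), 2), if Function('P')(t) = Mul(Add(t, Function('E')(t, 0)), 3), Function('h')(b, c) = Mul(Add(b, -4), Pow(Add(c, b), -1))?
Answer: Rational(2704, 9) ≈ 300.44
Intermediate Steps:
Function('E')(g, K) = Add(Rational(1, 2), Mul(Rational(1, 2), g)) (Function('E')(g, K) = Add(-1, Mul(Rational(1, 2), Add(g, 3))) = Add(-1, Mul(Rational(1, 2), Add(3, g))) = Add(-1, Add(Rational(3, 2), Mul(Rational(1, 2), g))) = Add(Rational(1, 2), Mul(Rational(1, 2), g)))
Function('O')(m) = 0 (Function('O')(m) = Add(-2, 2) = 0)
Function('h')(b, c) = Mul(Pow(Add(b, c), -1), Add(-4, b)) (Function('h')(b, c) = Mul(Add(-4, b), Pow(Add(b, c), -1)) = Mul(Pow(Add(b, c), -1), Add(-4, b)))
Function('P')(t) = Add(Rational(3, 2), Mul(Rational(9, 2), t)) (Function('P')(t) = Mul(Add(t, Add(Rational(1, 2), Mul(Rational(1, 2), t))), 3) = Mul(Add(Rational(1, 2), Mul(Rational(3, 2), t)), 3) = Add(Rational(3, 2), Mul(Rational(9, 2), t)))
Pow(Add(Function('h')(-3, Function('O')(-1)), Function('P')(3)), 2) = Pow(Add(Mul(Pow(Add(-3, 0), -1), Add(-4, -3)), Add(Rational(3, 2), Mul(Rational(9, 2), 3))), 2) = Pow(Add(Mul(Pow(-3, -1), -7), Add(Rational(3, 2), Rational(27, 2))), 2) = Pow(Add(Mul(Rational(-1, 3), -7), 15), 2) = Pow(Add(Rational(7, 3), 15), 2) = Pow(Rational(52, 3), 2) = Rational(2704, 9)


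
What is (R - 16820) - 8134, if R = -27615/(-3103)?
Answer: -77404647/3103 ≈ -24945.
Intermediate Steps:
R = 27615/3103 (R = -27615*(-1/3103) = 27615/3103 ≈ 8.8994)
(R - 16820) - 8134 = (27615/3103 - 16820) - 8134 = -52164845/3103 - 8134 = -77404647/3103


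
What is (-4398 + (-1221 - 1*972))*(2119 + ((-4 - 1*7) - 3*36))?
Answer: -13182000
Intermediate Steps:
(-4398 + (-1221 - 1*972))*(2119 + ((-4 - 1*7) - 3*36)) = (-4398 + (-1221 - 972))*(2119 + ((-4 - 7) - 108)) = (-4398 - 2193)*(2119 + (-11 - 108)) = -6591*(2119 - 119) = -6591*2000 = -13182000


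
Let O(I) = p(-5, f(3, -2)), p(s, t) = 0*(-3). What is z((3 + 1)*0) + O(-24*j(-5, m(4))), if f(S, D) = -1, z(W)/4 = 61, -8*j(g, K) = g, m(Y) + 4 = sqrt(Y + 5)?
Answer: 244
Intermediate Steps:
m(Y) = -4 + sqrt(5 + Y) (m(Y) = -4 + sqrt(Y + 5) = -4 + sqrt(5 + Y))
j(g, K) = -g/8
z(W) = 244 (z(W) = 4*61 = 244)
p(s, t) = 0
O(I) = 0
z((3 + 1)*0) + O(-24*j(-5, m(4))) = 244 + 0 = 244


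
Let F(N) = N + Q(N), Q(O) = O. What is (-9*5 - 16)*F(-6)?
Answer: 732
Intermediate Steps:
F(N) = 2*N (F(N) = N + N = 2*N)
(-9*5 - 16)*F(-6) = (-9*5 - 16)*(2*(-6)) = (-45 - 16)*(-12) = -61*(-12) = 732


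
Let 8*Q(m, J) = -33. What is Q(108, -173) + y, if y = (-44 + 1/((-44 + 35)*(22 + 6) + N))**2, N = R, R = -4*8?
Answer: 155842303/80656 ≈ 1932.2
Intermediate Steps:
Q(m, J) = -33/8 (Q(m, J) = (1/8)*(-33) = -33/8)
R = -32
N = -32
y = 156175009/80656 (y = (-44 + 1/((-44 + 35)*(22 + 6) - 32))**2 = (-44 + 1/(-9*28 - 32))**2 = (-44 + 1/(-252 - 32))**2 = (-44 + 1/(-284))**2 = (-44 - 1/284)**2 = (-12497/284)**2 = 156175009/80656 ≈ 1936.3)
Q(108, -173) + y = -33/8 + 156175009/80656 = 155842303/80656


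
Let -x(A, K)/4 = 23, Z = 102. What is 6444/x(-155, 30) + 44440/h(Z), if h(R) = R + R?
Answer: 173369/1173 ≈ 147.80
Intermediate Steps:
x(A, K) = -92 (x(A, K) = -4*23 = -92)
h(R) = 2*R
6444/x(-155, 30) + 44440/h(Z) = 6444/(-92) + 44440/((2*102)) = 6444*(-1/92) + 44440/204 = -1611/23 + 44440*(1/204) = -1611/23 + 11110/51 = 173369/1173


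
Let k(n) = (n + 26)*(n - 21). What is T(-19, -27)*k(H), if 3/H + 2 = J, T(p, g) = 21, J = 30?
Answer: -1282905/112 ≈ -11455.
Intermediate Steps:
H = 3/28 (H = 3/(-2 + 30) = 3/28 ≈ 0.10714)
k(n) = (-21 + n)*(26 + n) (k(n) = (26 + n)*(-21 + n) = (-21 + n)*(26 + n))
T(-19, -27)*k(H) = 21*(-546 + (3/28)² + 5*(3/28)) = 21*(-546 + 9/784 + 15/28) = 21*(-427635/784) = -1282905/112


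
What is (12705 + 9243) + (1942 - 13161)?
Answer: 10729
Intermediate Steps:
(12705 + 9243) + (1942 - 13161) = 21948 - 11219 = 10729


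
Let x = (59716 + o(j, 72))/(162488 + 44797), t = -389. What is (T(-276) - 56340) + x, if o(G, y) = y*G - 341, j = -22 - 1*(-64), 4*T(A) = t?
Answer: -46794131869/829140 ≈ -56437.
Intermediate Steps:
T(A) = -389/4 (T(A) = (¼)*(-389) = -389/4)
j = 42 (j = -22 + 64 = 42)
o(G, y) = -341 + G*y (o(G, y) = G*y - 341 = -341 + G*y)
x = 62399/207285 (x = (59716 + (-341 + 42*72))/(162488 + 44797) = (59716 + (-341 + 3024))/207285 = (59716 + 2683)*(1/207285) = 62399*(1/207285) = 62399/207285 ≈ 0.30103)
(T(-276) - 56340) + x = (-389/4 - 56340) + 62399/207285 = -225749/4 + 62399/207285 = -46794131869/829140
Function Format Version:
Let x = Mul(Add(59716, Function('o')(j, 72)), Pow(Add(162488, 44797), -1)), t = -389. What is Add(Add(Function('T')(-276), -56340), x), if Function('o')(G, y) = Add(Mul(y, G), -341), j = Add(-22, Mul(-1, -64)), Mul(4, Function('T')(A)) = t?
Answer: Rational(-46794131869, 829140) ≈ -56437.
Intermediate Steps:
Function('T')(A) = Rational(-389, 4) (Function('T')(A) = Mul(Rational(1, 4), -389) = Rational(-389, 4))
j = 42 (j = Add(-22, 64) = 42)
Function('o')(G, y) = Add(-341, Mul(G, y)) (Function('o')(G, y) = Add(Mul(G, y), -341) = Add(-341, Mul(G, y)))
x = Rational(62399, 207285) (x = Mul(Add(59716, Add(-341, Mul(42, 72))), Pow(Add(162488, 44797), -1)) = Mul(Add(59716, Add(-341, 3024)), Pow(207285, -1)) = Mul(Add(59716, 2683), Rational(1, 207285)) = Mul(62399, Rational(1, 207285)) = Rational(62399, 207285) ≈ 0.30103)
Add(Add(Function('T')(-276), -56340), x) = Add(Add(Rational(-389, 4), -56340), Rational(62399, 207285)) = Add(Rational(-225749, 4), Rational(62399, 207285)) = Rational(-46794131869, 829140)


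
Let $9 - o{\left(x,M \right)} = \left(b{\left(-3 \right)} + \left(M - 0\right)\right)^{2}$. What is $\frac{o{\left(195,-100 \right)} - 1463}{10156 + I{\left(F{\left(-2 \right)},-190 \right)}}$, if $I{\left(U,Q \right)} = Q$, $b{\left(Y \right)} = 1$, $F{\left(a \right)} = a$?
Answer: $- \frac{11255}{9966} \approx -1.1293$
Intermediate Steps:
$o{\left(x,M \right)} = 9 - \left(1 + M\right)^{2}$ ($o{\left(x,M \right)} = 9 - \left(1 + \left(M - 0\right)\right)^{2} = 9 - \left(1 + \left(M + 0\right)\right)^{2} = 9 - \left(1 + M\right)^{2}$)
$\frac{o{\left(195,-100 \right)} - 1463}{10156 + I{\left(F{\left(-2 \right)},-190 \right)}} = \frac{\left(9 - \left(1 - 100\right)^{2}\right) - 1463}{10156 - 190} = \frac{\left(9 - \left(-99\right)^{2}\right) - 1463}{9966} = \left(\left(9 - 9801\right) - 1463\right) \frac{1}{9966} = \left(-9792 - 1463\right) \frac{1}{9966} = \left(-11255\right) \frac{1}{9966} = - \frac{11255}{9966}$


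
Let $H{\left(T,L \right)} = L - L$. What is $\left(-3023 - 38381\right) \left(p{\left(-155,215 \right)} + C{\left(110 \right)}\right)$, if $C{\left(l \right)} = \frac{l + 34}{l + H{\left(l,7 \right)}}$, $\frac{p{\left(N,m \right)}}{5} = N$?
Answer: $\frac{160169492}{5} \approx 3.2034 \cdot 10^{7}$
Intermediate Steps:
$p{\left(N,m \right)} = 5 N$
$H{\left(T,L \right)} = 0$
$C{\left(l \right)} = \frac{34 + l}{l}$ ($C{\left(l \right)} = \frac{l + 34}{l + 0} = \frac{34 + l}{l}$)
$\left(-3023 - 38381\right) \left(p{\left(-155,215 \right)} + C{\left(110 \right)}\right) = \left(-3023 - 38381\right) \left(5 \left(-155\right) + \frac{34 + 110}{110}\right) = - 41404 \left(-775 + \frac{1}{110} \cdot 144\right) = - 41404 \left(-775 + \frac{72}{55}\right) = \left(-41404\right) \left(- \frac{42553}{55}\right) = \frac{160169492}{5}$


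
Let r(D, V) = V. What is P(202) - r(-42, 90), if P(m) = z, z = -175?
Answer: -265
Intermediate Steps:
P(m) = -175
P(202) - r(-42, 90) = -175 - 1*90 = -175 - 90 = -265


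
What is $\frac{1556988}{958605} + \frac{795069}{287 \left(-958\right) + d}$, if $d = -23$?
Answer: $- \frac{111344561791}{87862219415} \approx -1.2673$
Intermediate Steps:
$\frac{1556988}{958605} + \frac{795069}{287 \left(-958\right) + d} = \frac{1556988}{958605} + \frac{795069}{287 \left(-958\right) - 23} = 1556988 \cdot \frac{1}{958605} + \frac{795069}{-274946 - 23} = \frac{518996}{319535} + \frac{795069}{-274969} = \frac{518996}{319535} + 795069 \left(- \frac{1}{274969}\right) = \frac{518996}{319535} - \frac{795069}{274969} = - \frac{111344561791}{87862219415}$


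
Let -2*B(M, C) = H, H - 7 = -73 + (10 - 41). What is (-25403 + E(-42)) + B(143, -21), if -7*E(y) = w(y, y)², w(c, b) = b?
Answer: -51213/2 ≈ -25607.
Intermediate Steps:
H = -97 (H = 7 + (-73 + (10 - 41)) = 7 + (-73 - 31) = 7 - 104 = -97)
B(M, C) = 97/2 (B(M, C) = -½*(-97) = 97/2)
E(y) = -y²/7
(-25403 + E(-42)) + B(143, -21) = (-25403 - ⅐*(-42)²) + 97/2 = (-25403 - ⅐*1764) + 97/2 = (-25403 - 252) + 97/2 = -25655 + 97/2 = -51213/2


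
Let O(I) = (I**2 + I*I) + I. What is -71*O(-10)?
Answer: -13490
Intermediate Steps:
O(I) = I + 2*I**2 (O(I) = (I**2 + I**2) + I = 2*I**2 + I = I + 2*I**2)
-71*O(-10) = -(-710)*(1 + 2*(-10)) = -(-710)*(1 - 20) = -(-710)*(-19) = -71*190 = -13490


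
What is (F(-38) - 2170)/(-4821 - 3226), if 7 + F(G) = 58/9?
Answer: 19535/72423 ≈ 0.26973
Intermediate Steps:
F(G) = -5/9 (F(G) = -7 + 58/9 = -5/9)
(F(-38) - 2170)/(-4821 - 3226) = (-5/9 - 2170)/(-4821 - 3226) = -19535/9/(-8047) = -19535/9*(-1/8047) = 19535/72423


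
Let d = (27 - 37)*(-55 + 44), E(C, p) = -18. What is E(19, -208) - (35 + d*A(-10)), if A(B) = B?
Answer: 1047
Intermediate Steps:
d = 110 (d = -10*(-11) = 110)
E(19, -208) - (35 + d*A(-10)) = -18 - (35 + 110*(-10)) = -18 - (35 - 1100) = -18 - 1*(-1065) = -18 + 1065 = 1047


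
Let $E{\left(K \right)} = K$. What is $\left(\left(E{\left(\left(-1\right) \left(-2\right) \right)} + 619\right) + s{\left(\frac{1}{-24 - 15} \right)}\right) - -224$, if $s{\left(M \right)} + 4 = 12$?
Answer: $853$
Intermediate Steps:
$s{\left(M \right)} = 8$ ($s{\left(M \right)} = -4 + 12 = 8$)
$\left(\left(E{\left(\left(-1\right) \left(-2\right) \right)} + 619\right) + s{\left(\frac{1}{-24 - 15} \right)}\right) - -224 = \left(\left(\left(-1\right) \left(-2\right) + 619\right) + 8\right) - -224 = \left(\left(2 + 619\right) + 8\right) + 224 = \left(621 + 8\right) + 224 = 629 + 224 = 853$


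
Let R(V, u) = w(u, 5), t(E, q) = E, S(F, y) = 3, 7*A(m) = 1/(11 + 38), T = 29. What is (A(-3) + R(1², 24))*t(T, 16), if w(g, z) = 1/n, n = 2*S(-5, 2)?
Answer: 10121/2058 ≈ 4.9179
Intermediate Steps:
A(m) = 1/343 (A(m) = 1/(7*(11 + 38)) = (⅐)/49 = (⅐)*(1/49) = 1/343)
n = 6 (n = 2*3 = 6)
w(g, z) = ⅙ (w(g, z) = 1/6 = ⅙)
R(V, u) = ⅙
(A(-3) + R(1², 24))*t(T, 16) = (1/343 + ⅙)*29 = (349/2058)*29 = 10121/2058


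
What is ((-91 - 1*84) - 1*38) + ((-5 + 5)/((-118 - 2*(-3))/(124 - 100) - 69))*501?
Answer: -213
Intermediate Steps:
((-91 - 1*84) - 1*38) + ((-5 + 5)/((-118 - 2*(-3))/(124 - 100) - 69))*501 = ((-91 - 84) - 38) + (0/((-118 + 6)/24 - 69))*501 = (-175 - 38) + (0/(-112*1/24 - 69))*501 = -213 + (0/(-14/3 - 69))*501 = -213 + (0/(-221/3))*501 = -213 + (0*(-3/221))*501 = -213 + 0*501 = -213 + 0 = -213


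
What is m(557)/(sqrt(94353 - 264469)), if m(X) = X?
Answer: -557*I*sqrt(42529)/85058 ≈ -1.3505*I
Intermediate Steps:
m(557)/(sqrt(94353 - 264469)) = 557/(sqrt(94353 - 264469)) = 557/(sqrt(-170116)) = 557/((2*I*sqrt(42529))) = 557*(-I*sqrt(42529)/85058) = -557*I*sqrt(42529)/85058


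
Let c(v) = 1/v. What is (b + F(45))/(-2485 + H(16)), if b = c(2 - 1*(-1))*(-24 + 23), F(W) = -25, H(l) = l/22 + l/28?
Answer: 5852/573735 ≈ 0.010200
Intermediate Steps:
H(l) = 25*l/308 (H(l) = l*(1/22) + l*(1/28) = l/22 + l/28 = 25*l/308)
c(v) = 1/v
b = -⅓ (b = (-24 + 23)/(2 - 1*(-1)) = -1/(2 + 1) = -1/3 = (⅓)*(-1) = -⅓ ≈ -0.33333)
(b + F(45))/(-2485 + H(16)) = (-⅓ - 25)/(-2485 + (25/308)*16) = -76/(3*(-2485 + 100/77)) = -76/(3*(-191245/77)) = -76/3*(-77/191245) = 5852/573735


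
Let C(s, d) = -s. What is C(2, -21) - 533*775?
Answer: -413077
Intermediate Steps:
C(2, -21) - 533*775 = -1*2 - 533*775 = -2 - 413075 = -413077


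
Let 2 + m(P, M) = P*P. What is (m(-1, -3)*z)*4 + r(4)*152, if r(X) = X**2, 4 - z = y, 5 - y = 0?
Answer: 2436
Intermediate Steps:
m(P, M) = -2 + P**2 (m(P, M) = -2 + P*P = -2 + P**2)
y = 5 (y = 5 - 1*0 = 5 + 0 = 5)
z = -1 (z = 4 - 1*5 = 4 - 5 = -1)
(m(-1, -3)*z)*4 + r(4)*152 = ((-2 + (-1)**2)*(-1))*4 + 4**2*152 = ((-2 + 1)*(-1))*4 + 16*152 = -1*(-1)*4 + 2432 = 1*4 + 2432 = 4 + 2432 = 2436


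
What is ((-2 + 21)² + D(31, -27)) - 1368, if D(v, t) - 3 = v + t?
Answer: -1000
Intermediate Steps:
D(v, t) = 3 + t + v (D(v, t) = 3 + (v + t) = 3 + (t + v) = 3 + t + v)
((-2 + 21)² + D(31, -27)) - 1368 = ((-2 + 21)² + (3 - 27 + 31)) - 1368 = (19² + 7) - 1368 = (361 + 7) - 1368 = 368 - 1368 = -1000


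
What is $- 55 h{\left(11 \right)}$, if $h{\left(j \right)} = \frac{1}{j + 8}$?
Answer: $- \frac{55}{19} \approx -2.8947$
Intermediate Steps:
$h{\left(j \right)} = \frac{1}{8 + j}$
$- 55 h{\left(11 \right)} = - \frac{55}{8 + 11} = - \frac{55}{19}$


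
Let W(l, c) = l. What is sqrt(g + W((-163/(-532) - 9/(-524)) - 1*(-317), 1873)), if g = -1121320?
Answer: I*sqrt(1361170455478498)/34846 ≈ 1058.8*I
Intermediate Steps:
sqrt(g + W((-163/(-532) - 9/(-524)) - 1*(-317), 1873)) = sqrt(-1121320 + ((-163/(-532) - 9/(-524)) - 1*(-317))) = sqrt(-1121320 + ((-163*(-1/532) - 9*(-1/524)) + 317)) = sqrt(-1121320 + ((163/532 + 9/524) + 317)) = sqrt(-1121320 + (11275/34846 + 317)) = sqrt(-1121320 + 11057457/34846) = sqrt(-39062459263/34846) = I*sqrt(1361170455478498)/34846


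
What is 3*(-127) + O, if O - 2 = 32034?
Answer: 31655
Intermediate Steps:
O = 32036 (O = 2 + 32034 = 32036)
3*(-127) + O = 3*(-127) + 32036 = -381 + 32036 = 31655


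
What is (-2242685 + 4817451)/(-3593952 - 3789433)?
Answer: -2574766/7383385 ≈ -0.34872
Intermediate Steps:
(-2242685 + 4817451)/(-3593952 - 3789433) = 2574766/(-7383385) = 2574766*(-1/7383385) = -2574766/7383385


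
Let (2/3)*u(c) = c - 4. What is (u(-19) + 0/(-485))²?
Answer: 4761/4 ≈ 1190.3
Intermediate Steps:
u(c) = -6 + 3*c/2 (u(c) = 3*(c - 4)/2 = 3*(-4 + c)/2 = -6 + 3*c/2)
(u(-19) + 0/(-485))² = ((-6 + (3/2)*(-19)) + 0/(-485))² = ((-6 - 57/2) + 0*(-1/485))² = (-69/2 + 0)² = (-69/2)² = 4761/4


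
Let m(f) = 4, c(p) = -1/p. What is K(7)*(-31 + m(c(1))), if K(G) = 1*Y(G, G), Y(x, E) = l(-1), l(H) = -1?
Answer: 27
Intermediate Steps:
Y(x, E) = -1
K(G) = -1 (K(G) = 1*(-1) = -1)
K(7)*(-31 + m(c(1))) = -(-31 + 4) = -1*(-27) = 27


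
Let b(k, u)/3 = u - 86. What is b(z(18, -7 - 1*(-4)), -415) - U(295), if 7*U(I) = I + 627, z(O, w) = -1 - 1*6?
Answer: -11443/7 ≈ -1634.7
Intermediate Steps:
z(O, w) = -7 (z(O, w) = -1 - 6 = -7)
b(k, u) = -258 + 3*u (b(k, u) = 3*(u - 86) = 3*(-86 + u) = -258 + 3*u)
U(I) = 627/7 + I/7 (U(I) = (I + 627)/7 = (627 + I)/7 = 627/7 + I/7)
b(z(18, -7 - 1*(-4)), -415) - U(295) = (-258 + 3*(-415)) - (627/7 + (⅐)*295) = (-258 - 1245) - (627/7 + 295/7) = -1503 - 1*922/7 = -1503 - 922/7 = -11443/7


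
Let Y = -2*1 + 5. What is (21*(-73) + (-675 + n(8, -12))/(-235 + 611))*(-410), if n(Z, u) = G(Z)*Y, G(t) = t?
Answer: 118297095/188 ≈ 6.2924e+5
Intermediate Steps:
Y = 3 (Y = -2 + 5 = 3)
n(Z, u) = 3*Z (n(Z, u) = Z*3 = 3*Z)
(21*(-73) + (-675 + n(8, -12))/(-235 + 611))*(-410) = (21*(-73) + (-675 + 3*8)/(-235 + 611))*(-410) = (-1533 + (-675 + 24)/376)*(-410) = (-1533 - 651*1/376)*(-410) = (-1533 - 651/376)*(-410) = -577059/376*(-410) = 118297095/188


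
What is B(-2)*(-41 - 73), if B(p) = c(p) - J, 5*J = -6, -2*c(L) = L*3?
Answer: -2394/5 ≈ -478.80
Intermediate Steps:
c(L) = -3*L/2 (c(L) = -L*3/2 = -3*L/2)
J = -6/5 (J = (⅕)*(-6) = -6/5 ≈ -1.2000)
B(p) = 6/5 - 3*p/2 (B(p) = -3*p/2 - 1*(-6/5) = -3*p/2 + 6/5 = 6/5 - 3*p/2)
B(-2)*(-41 - 73) = (6/5 - 3/2*(-2))*(-41 - 73) = (6/5 + 3)*(-114) = (21/5)*(-114) = -2394/5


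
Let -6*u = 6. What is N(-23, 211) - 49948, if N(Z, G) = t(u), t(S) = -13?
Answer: -49961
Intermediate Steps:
u = -1 (u = -1/6*6 = -1)
N(Z, G) = -13
N(-23, 211) - 49948 = -13 - 49948 = -49961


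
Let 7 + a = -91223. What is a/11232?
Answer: -15205/1872 ≈ -8.1223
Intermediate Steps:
a = -91230 (a = -7 - 91223 = -91230)
a/11232 = -91230/11232 = -91230*1/11232 = -15205/1872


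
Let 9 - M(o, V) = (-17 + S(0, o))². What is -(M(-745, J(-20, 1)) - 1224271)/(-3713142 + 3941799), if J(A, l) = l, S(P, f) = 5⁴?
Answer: 1593926/228657 ≈ 6.9708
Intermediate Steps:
S(P, f) = 625
M(o, V) = -369655 (M(o, V) = 9 - (-17 + 625)² = 9 - 1*608² = 9 - 1*369664 = 9 - 369664 = -369655)
-(M(-745, J(-20, 1)) - 1224271)/(-3713142 + 3941799) = -(-369655 - 1224271)/(-3713142 + 3941799) = -(-1593926)/228657 = -1*(-1593926/228657) = 1593926/228657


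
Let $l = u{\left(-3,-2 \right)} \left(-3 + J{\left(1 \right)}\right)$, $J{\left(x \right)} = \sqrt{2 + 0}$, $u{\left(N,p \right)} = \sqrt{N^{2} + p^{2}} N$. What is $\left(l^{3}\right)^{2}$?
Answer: $5937179391 - 4180209930 \sqrt{2} \approx 2.547 \cdot 10^{7}$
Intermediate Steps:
$u{\left(N,p \right)} = N \sqrt{N^{2} + p^{2}}$
$J{\left(x \right)} = \sqrt{2}$
$l = - 3 \sqrt{13} \left(-3 + \sqrt{2}\right)$ ($l = - 3 \sqrt{\left(-3\right)^{2} + \left(-2\right)^{2}} \left(-3 + \sqrt{2}\right) = - 3 \sqrt{9 + 4} \left(-3 + \sqrt{2}\right) = - 3 \sqrt{13} \left(-3 + \sqrt{2}\right) \approx 17.153$)
$\left(l^{3}\right)^{2} = \left(\left(3 \sqrt{13} \left(3 - \sqrt{2}\right)\right)^{3}\right)^{2} = \left(351 \sqrt{13} \left(3 - \sqrt{2}\right)^{3}\right)^{2} = 1601613 \left(3 - \sqrt{2}\right)^{6}$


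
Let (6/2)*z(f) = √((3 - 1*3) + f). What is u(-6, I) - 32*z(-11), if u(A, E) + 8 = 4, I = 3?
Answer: -4 - 32*I*√11/3 ≈ -4.0 - 35.377*I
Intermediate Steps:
u(A, E) = -4 (u(A, E) = -8 + 4 = -4)
z(f) = √f/3 (z(f) = √((3 - 1*3) + f)/3 = √((3 - 3) + f)/3 = √(0 + f)/3 = √f/3)
u(-6, I) - 32*z(-11) = -4 - 32*√(-11)/3 = -4 - 32*I*√11/3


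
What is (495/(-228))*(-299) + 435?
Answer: 82395/76 ≈ 1084.1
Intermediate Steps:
(495/(-228))*(-299) + 435 = (495*(-1/228))*(-299) + 435 = -165/76*(-299) + 435 = 49335/76 + 435 = 82395/76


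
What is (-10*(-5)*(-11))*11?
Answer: -6050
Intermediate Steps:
(-10*(-5)*(-11))*11 = (50*(-11))*11 = -550*11 = -6050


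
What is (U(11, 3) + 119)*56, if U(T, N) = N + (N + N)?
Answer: 7168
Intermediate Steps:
U(T, N) = 3*N (U(T, N) = N + 2*N = 3*N)
(U(11, 3) + 119)*56 = (3*3 + 119)*56 = (9 + 119)*56 = 128*56 = 7168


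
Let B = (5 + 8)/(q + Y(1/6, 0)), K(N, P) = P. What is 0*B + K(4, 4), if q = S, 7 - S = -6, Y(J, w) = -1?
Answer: 4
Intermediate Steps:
S = 13 (S = 7 - 1*(-6) = 7 + 6 = 13)
q = 13
B = 13/12 (B = (5 + 8)/(13 - 1) = 13/12 ≈ 1.0833)
0*B + K(4, 4) = 0*(13/12) + 4 = 0 + 4 = 4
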